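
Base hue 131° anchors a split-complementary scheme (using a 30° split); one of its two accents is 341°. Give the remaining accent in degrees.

Split-complementary hues sit 30° either side of the complement.
Complement of the base 131°: 131 + 180 = 311°
The given accent 341° is 30° one side of 311°; the other accent sits 30° the other side: 311 − 30 = 281°

281°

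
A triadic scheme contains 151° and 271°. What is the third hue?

A triad spaces three hues 120° apart.
The full set is {31°, 151°, 271°}.

31°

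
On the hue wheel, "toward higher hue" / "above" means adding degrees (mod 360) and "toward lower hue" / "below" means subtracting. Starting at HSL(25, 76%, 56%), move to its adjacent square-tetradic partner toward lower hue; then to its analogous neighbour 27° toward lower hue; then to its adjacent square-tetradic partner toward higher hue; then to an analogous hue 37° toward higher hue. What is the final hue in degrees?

35°

25 − 90 = -65 → -65 + 360 = 295°   (square ↓)
295 − 27 = 268°   (analog 27° ↓)
268 + 90 = 358°   (square ↑)
358 + 37 = 395 → 395 − 360 = 35°   (analog 37° ↑)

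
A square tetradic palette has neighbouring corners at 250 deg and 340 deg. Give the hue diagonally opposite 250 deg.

A square tetradic scheme places four hues 90° apart; opposite corners are 180° apart.
250 + 180 = 430 → 430 − 360 = 70°

70°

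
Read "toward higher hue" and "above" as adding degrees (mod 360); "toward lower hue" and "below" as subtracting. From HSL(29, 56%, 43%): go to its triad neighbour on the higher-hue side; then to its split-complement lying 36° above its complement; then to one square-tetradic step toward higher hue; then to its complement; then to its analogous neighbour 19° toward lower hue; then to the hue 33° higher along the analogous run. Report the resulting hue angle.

289°

triadic ↑ +120°: 29 + 120 = 149°
split-comp 36° ↑ +216°: 149 + 216 = 365 → 365 − 360 = 5°
square ↑ +90°: 5 + 90 = 95°
complement +180°: 95 + 180 = 275°
analog 19° ↓ −19°: 275 − 19 = 256°
analog 33° ↑ +33°: 256 + 33 = 289°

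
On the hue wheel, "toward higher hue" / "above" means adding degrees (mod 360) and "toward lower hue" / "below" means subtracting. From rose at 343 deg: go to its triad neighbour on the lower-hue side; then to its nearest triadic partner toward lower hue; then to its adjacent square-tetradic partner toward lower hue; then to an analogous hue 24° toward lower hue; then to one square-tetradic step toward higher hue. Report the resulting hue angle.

79°

triadic ↓ −120°: 343 − 120 = 223°
triadic ↓ −120°: 223 − 120 = 103°
square ↓ −90°: 103 − 90 = 13°
analog 24° ↓ −24°: 13 − 24 = -11 → -11 + 360 = 349°
square ↑ +90°: 349 + 90 = 439 → 439 − 360 = 79°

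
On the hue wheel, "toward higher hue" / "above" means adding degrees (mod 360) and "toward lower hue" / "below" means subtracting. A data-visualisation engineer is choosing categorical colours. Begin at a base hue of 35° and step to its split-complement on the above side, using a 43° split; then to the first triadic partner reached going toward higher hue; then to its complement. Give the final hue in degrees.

split-comp 43° ↑ +223°: 35 + 223 = 258°
triadic ↑ +120°: 258 + 120 = 378 → 378 − 360 = 18°
complement +180°: 18 + 180 = 198°

198°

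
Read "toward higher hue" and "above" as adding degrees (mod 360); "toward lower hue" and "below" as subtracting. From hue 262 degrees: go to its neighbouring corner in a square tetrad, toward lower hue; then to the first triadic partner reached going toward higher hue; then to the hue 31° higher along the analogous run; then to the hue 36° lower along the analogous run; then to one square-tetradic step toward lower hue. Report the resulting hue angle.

−90° (square ↓): 262 − 90 = 172°
+120° (triadic ↑): 172 + 120 = 292°
+31° (analog 31° ↑): 292 + 31 = 323°
−36° (analog 36° ↓): 323 − 36 = 287°
−90° (square ↓): 287 − 90 = 197°

197°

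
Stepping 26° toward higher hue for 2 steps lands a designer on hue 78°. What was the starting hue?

26°

2 steps of 26° (toward higher hue) give a net shift of +52°.
Start = end − shift: 78 − 52 = 26°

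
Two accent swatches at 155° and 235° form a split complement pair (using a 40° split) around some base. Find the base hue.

15°

The accents sit 40° either side of the complement, so the complement is their short-arc midpoint on the wheel.
Short-arc midpoint of 155° and 235°: 195°.
Base is 180° from the complement: 195 − 180 = 15°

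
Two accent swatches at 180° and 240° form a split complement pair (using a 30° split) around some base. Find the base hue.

The accents sit 30° either side of the complement, so the complement is their short-arc midpoint on the wheel.
Short-arc midpoint of 180° and 240°: 210°.
Base is 180° from the complement: 210 − 180 = 30°

30°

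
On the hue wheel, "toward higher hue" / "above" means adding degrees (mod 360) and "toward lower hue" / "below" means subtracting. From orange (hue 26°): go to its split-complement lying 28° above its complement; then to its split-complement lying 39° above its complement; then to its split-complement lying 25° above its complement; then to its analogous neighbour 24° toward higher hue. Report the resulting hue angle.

322°

+208° (split-comp 28° ↑): 26 + 208 = 234°
+219° (split-comp 39° ↑): 234 + 219 = 453 → 453 − 360 = 93°
+205° (split-comp 25° ↑): 93 + 205 = 298°
+24° (analog 24° ↑): 298 + 24 = 322°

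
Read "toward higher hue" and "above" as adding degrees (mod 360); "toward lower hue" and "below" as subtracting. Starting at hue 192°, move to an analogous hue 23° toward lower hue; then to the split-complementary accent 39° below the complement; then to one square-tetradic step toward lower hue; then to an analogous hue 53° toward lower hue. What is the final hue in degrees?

167°

analog 23° ↓ −23°: 192 − 23 = 169°
split-comp 39° ↓ +141°: 169 + 141 = 310°
square ↓ −90°: 310 − 90 = 220°
analog 53° ↓ −53°: 220 − 53 = 167°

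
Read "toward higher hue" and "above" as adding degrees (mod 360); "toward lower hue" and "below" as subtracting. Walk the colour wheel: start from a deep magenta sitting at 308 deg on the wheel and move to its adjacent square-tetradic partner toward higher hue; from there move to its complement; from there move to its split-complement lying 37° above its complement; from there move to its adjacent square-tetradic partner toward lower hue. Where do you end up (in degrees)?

345°

square ↑ +90°: 308 + 90 = 398 → 398 − 360 = 38°
complement +180°: 38 + 180 = 218°
split-comp 37° ↑ +217°: 218 + 217 = 435 → 435 − 360 = 75°
square ↓ −90°: 75 − 90 = -15 → -15 + 360 = 345°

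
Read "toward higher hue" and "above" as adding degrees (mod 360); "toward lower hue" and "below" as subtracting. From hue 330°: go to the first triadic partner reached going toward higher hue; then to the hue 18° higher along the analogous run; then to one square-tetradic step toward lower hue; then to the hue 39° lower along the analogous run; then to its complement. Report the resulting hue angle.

159°

triadic ↑ +120°: 330 + 120 = 450 → 450 − 360 = 90°
analog 18° ↑ +18°: 90 + 18 = 108°
square ↓ −90°: 108 − 90 = 18°
analog 39° ↓ −39°: 18 − 39 = -21 → -21 + 360 = 339°
complement +180°: 339 + 180 = 519 → 519 − 360 = 159°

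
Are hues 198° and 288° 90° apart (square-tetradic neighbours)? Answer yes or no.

Angular distance: |198 − 288| = 90 = 90°.
90° apart (square-tetradic neighbours) requires 90°.

yes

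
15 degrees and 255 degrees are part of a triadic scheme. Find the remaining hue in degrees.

A triad places three hues 120° apart.
The full set through 15° is {15°, 135°, 255°}.
Given {15°, 255°}, the missing hue is 135°.

135°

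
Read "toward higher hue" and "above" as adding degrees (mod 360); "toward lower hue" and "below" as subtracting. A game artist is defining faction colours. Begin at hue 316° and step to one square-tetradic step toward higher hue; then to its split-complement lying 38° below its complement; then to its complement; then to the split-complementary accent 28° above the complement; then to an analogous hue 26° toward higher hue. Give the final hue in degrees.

316 + 90 = 406 → 406 − 360 = 46°   (square ↑)
46 + 142 = 188°   (split-comp 38° ↓)
188 + 180 = 368 → 368 − 360 = 8°   (complement)
8 + 208 = 216°   (split-comp 28° ↑)
216 + 26 = 242°   (analog 26° ↑)

242°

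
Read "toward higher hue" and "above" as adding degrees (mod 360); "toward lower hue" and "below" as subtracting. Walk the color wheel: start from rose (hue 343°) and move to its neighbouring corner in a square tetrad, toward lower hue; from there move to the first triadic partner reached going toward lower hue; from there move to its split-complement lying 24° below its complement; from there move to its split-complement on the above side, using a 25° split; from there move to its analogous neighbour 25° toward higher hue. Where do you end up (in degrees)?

159°

343 − 90 = 253°   (square ↓)
253 − 120 = 133°   (triadic ↓)
133 + 156 = 289°   (split-comp 24° ↓)
289 + 205 = 494 → 494 − 360 = 134°   (split-comp 25° ↑)
134 + 25 = 159°   (analog 25° ↑)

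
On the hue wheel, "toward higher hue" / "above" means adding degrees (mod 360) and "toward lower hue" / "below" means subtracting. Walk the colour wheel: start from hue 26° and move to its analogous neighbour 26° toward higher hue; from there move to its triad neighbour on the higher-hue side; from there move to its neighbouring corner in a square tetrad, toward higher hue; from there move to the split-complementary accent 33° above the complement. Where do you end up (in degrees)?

+26° (analog 26° ↑): 26 + 26 = 52°
+120° (triadic ↑): 52 + 120 = 172°
+90° (square ↑): 172 + 90 = 262°
+213° (split-comp 33° ↑): 262 + 213 = 475 → 475 − 360 = 115°

115°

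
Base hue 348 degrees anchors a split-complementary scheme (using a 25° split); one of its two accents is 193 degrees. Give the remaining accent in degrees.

143°

Split-complementary hues sit 25° either side of the complement.
Complement of the base 348°: 348 + 180 = 528 → 528 − 360 = 168°
The given accent 193° is 25° one side of 168°; the other accent sits 25° the other side: 168 − 25 = 143°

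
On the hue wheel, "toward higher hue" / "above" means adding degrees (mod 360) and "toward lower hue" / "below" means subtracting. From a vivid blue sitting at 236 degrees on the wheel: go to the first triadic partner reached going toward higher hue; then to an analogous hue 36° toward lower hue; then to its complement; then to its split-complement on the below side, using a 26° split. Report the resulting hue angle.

+120° (triadic ↑): 236 + 120 = 356°
−36° (analog 36° ↓): 356 − 36 = 320°
+180° (complement): 320 + 180 = 500 → 500 − 360 = 140°
+154° (split-comp 26° ↓): 140 + 154 = 294°

294°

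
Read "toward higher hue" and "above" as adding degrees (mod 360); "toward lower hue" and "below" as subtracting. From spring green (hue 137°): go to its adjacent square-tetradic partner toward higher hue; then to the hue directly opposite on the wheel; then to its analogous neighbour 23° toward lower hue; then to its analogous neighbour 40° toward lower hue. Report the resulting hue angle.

344°

square ↑ +90°: 137 + 90 = 227°
complement +180°: 227 + 180 = 407 → 407 − 360 = 47°
analog 23° ↓ −23°: 47 − 23 = 24°
analog 40° ↓ −40°: 24 − 40 = -16 → -16 + 360 = 344°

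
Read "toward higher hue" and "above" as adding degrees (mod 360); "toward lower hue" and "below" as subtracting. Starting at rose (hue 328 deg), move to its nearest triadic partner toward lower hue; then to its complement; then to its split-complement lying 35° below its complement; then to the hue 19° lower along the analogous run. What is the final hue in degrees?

triadic ↓ −120°: 328 − 120 = 208°
complement +180°: 208 + 180 = 388 → 388 − 360 = 28°
split-comp 35° ↓ +145°: 28 + 145 = 173°
analog 19° ↓ −19°: 173 − 19 = 154°

154°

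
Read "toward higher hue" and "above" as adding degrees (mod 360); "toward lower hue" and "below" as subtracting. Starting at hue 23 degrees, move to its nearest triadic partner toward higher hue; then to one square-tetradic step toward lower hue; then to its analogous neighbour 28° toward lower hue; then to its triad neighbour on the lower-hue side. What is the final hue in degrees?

23 + 120 = 143°   (triadic ↑)
143 − 90 = 53°   (square ↓)
53 − 28 = 25°   (analog 28° ↓)
25 − 120 = -95 → -95 + 360 = 265°   (triadic ↓)

265°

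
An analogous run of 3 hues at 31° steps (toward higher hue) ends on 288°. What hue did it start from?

2 steps of 31° (toward higher hue) give a net shift of +62°.
Start = end − shift: 288 − 62 = 226°

226°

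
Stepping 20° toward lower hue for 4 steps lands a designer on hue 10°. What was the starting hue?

4 steps of 20° (toward lower hue) give a net shift of −80°.
Start = end − shift: 10 + 80 = 90°

90°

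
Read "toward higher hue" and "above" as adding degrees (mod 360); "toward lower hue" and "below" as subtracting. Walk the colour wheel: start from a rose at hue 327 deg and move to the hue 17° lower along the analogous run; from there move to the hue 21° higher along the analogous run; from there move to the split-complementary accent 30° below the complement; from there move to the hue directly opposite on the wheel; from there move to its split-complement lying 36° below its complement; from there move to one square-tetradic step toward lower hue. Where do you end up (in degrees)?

355°

327 − 17 = 310°   (analog 17° ↓)
310 + 21 = 331°   (analog 21° ↑)
331 + 150 = 481 → 481 − 360 = 121°   (split-comp 30° ↓)
121 + 180 = 301°   (complement)
301 + 144 = 445 → 445 − 360 = 85°   (split-comp 36° ↓)
85 − 90 = -5 → -5 + 360 = 355°   (square ↓)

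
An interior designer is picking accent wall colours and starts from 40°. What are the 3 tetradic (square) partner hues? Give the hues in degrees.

130°, 220° and 310°

A square tetradic scheme places four hues every 90°.
40 + 90 = 130°
40 + 180 = 220°
40 + 270 = 310°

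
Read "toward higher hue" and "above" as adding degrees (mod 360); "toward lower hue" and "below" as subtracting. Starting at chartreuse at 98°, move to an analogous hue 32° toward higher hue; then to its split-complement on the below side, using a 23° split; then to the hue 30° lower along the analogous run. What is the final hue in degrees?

257°

analog 32° ↑ +32°: 98 + 32 = 130°
split-comp 23° ↓ +157°: 130 + 157 = 287°
analog 30° ↓ −30°: 287 − 30 = 257°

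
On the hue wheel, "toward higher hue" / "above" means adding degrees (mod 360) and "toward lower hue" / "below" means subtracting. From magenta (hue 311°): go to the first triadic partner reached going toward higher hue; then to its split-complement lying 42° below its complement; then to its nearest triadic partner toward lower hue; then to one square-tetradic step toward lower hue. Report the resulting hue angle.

+120° (triadic ↑): 311 + 120 = 431 → 431 − 360 = 71°
+138° (split-comp 42° ↓): 71 + 138 = 209°
−120° (triadic ↓): 209 − 120 = 89°
−90° (square ↓): 89 − 90 = -1 → -1 + 360 = 359°

359°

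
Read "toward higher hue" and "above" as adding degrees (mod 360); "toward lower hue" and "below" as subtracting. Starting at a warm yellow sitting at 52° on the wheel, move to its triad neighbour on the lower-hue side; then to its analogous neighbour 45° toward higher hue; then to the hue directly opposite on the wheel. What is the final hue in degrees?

157°

52 − 120 = -68 → -68 + 360 = 292°   (triadic ↓)
292 + 45 = 337°   (analog 45° ↑)
337 + 180 = 517 → 517 − 360 = 157°   (complement)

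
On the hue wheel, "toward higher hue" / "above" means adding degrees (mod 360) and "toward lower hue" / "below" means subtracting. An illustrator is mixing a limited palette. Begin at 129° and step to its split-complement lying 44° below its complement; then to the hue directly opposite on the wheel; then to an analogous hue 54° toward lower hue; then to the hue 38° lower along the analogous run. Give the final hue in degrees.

353°

split-comp 44° ↓ +136°: 129 + 136 = 265°
complement +180°: 265 + 180 = 445 → 445 − 360 = 85°
analog 54° ↓ −54°: 85 − 54 = 31°
analog 38° ↓ −38°: 31 − 38 = -7 → -7 + 360 = 353°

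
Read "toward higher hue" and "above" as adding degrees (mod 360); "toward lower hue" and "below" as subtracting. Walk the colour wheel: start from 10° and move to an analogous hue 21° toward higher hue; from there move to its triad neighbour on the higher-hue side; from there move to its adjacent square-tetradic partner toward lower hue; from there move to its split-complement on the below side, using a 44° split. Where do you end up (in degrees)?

197°

analog 21° ↑ +21°: 10 + 21 = 31°
triadic ↑ +120°: 31 + 120 = 151°
square ↓ −90°: 151 − 90 = 61°
split-comp 44° ↓ +136°: 61 + 136 = 197°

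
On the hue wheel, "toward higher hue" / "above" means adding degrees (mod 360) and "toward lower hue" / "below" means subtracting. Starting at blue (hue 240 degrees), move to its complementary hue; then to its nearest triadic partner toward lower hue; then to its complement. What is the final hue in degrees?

complement +180°: 240 + 180 = 420 → 420 − 360 = 60°
triadic ↓ −120°: 60 − 120 = -60 → -60 + 360 = 300°
complement +180°: 300 + 180 = 480 → 480 − 360 = 120°

120°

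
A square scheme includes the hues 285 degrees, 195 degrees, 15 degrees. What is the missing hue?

A square tetradic scheme places four hues every 90°.
The full set through 15° is {15°, 105°, 195°, 285°}.
Given {15°, 195°, 285°}, the missing hue is 105°.

105°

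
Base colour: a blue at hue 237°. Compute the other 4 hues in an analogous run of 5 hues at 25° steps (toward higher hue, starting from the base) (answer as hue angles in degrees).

Analogous hues sit every 25° along the wheel.
237 + 25 = 262°
237 + 50 = 287°
237 + 75 = 312°
237 + 100 = 337°

262°, 287°, 312°, 337°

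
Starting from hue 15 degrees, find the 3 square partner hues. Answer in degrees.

15 + 90 = 105°
15 + 180 = 195°
15 + 270 = 285°

105°, 195°, and 285°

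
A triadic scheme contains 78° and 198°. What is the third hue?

A triad spaces three hues 120° apart.
The full set is {78°, 198°, 318°}.

318°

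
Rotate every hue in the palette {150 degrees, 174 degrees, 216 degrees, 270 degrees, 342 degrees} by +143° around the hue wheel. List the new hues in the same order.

293°, 317°, 359°, 53°, 125°

150 + 143 = 293°
174 + 143 = 317°
216 + 143 = 359°
270 + 143 = 413 → 413 − 360 = 53°
342 + 143 = 485 → 485 − 360 = 125°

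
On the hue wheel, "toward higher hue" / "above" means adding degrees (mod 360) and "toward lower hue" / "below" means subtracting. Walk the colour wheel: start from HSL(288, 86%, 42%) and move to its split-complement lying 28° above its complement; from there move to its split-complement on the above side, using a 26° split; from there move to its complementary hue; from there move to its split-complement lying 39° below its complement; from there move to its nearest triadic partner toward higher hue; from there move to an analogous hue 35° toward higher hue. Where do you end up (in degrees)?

98°

split-comp 28° ↑ +208°: 288 + 208 = 496 → 496 − 360 = 136°
split-comp 26° ↑ +206°: 136 + 206 = 342°
complement +180°: 342 + 180 = 522 → 522 − 360 = 162°
split-comp 39° ↓ +141°: 162 + 141 = 303°
triadic ↑ +120°: 303 + 120 = 423 → 423 − 360 = 63°
analog 35° ↑ +35°: 63 + 35 = 98°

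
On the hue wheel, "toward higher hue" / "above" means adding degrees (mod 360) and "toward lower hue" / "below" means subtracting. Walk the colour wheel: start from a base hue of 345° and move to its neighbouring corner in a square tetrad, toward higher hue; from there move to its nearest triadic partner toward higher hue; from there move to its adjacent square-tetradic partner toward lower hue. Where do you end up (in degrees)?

+90° (square ↑): 345 + 90 = 435 → 435 − 360 = 75°
+120° (triadic ↑): 75 + 120 = 195°
−90° (square ↓): 195 − 90 = 105°

105°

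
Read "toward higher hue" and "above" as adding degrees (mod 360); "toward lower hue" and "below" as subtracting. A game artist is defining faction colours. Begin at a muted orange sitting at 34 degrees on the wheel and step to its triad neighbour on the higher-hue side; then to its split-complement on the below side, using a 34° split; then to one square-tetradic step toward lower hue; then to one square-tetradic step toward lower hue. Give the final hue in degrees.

+120° (triadic ↑): 34 + 120 = 154°
+146° (split-comp 34° ↓): 154 + 146 = 300°
−90° (square ↓): 300 − 90 = 210°
−90° (square ↓): 210 − 90 = 120°

120°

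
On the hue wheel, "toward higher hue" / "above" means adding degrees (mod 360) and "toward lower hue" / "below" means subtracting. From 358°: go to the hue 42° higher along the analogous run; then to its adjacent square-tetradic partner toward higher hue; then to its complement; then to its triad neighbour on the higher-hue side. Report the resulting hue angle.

70°

analog 42° ↑ +42°: 358 + 42 = 400 → 400 − 360 = 40°
square ↑ +90°: 40 + 90 = 130°
complement +180°: 130 + 180 = 310°
triadic ↑ +120°: 310 + 120 = 430 → 430 − 360 = 70°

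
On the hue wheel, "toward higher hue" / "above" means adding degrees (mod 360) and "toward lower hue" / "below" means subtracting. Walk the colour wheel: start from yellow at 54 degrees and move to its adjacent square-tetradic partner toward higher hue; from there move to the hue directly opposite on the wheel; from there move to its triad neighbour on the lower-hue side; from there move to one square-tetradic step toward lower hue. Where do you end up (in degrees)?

114°

square ↑ +90°: 54 + 90 = 144°
complement +180°: 144 + 180 = 324°
triadic ↓ −120°: 324 − 120 = 204°
square ↓ −90°: 204 − 90 = 114°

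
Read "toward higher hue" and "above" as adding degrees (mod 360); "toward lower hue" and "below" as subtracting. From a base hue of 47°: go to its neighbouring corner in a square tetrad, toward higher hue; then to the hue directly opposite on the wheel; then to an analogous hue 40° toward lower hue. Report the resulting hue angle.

277°

+90° (square ↑): 47 + 90 = 137°
+180° (complement): 137 + 180 = 317°
−40° (analog 40° ↓): 317 − 40 = 277°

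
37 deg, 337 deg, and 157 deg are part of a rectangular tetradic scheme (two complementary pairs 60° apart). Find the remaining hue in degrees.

A rectangular tetradic uses two complementary pairs 60° apart: offsets 0°, 60°, 180°, 240°.
Among {37°, 157°, 337°}, 157° and 337° are a 180° pair.
The remaining hue 37° needs its own complement: 37 + 180 = 217°

217°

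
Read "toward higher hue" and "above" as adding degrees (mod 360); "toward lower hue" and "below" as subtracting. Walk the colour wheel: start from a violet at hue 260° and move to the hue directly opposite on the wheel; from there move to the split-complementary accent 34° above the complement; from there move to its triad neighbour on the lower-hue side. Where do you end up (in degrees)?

174°

complement +180°: 260 + 180 = 440 → 440 − 360 = 80°
split-comp 34° ↑ +214°: 80 + 214 = 294°
triadic ↓ −120°: 294 − 120 = 174°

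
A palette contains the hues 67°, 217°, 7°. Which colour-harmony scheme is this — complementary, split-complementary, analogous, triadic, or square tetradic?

split-complementary

Sort the hues: 7°, 67°, 217°.
Successive gaps around the wheel: 60°, 150°, 150°.
Two 150° gaps and one 60° gap — a base hue opposite a pair of accents 30° either side of its complement — is the split-complementary pattern.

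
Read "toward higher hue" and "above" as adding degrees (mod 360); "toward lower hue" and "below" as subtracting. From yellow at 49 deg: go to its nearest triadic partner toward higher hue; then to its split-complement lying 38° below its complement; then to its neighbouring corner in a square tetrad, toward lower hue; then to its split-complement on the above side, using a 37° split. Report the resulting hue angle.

78°

triadic ↑ +120°: 49 + 120 = 169°
split-comp 38° ↓ +142°: 169 + 142 = 311°
square ↓ −90°: 311 − 90 = 221°
split-comp 37° ↑ +217°: 221 + 217 = 438 → 438 − 360 = 78°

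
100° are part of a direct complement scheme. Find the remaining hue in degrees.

The complement sits 180° across the wheel.
The full set through 100° is {100°, 280°}.
Given {100°}, the missing hue is 280°.

280°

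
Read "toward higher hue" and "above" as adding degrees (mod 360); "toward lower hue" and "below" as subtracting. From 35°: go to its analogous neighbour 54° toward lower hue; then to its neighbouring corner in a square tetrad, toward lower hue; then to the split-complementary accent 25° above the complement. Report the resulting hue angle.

analog 54° ↓ −54°: 35 − 54 = -19 → -19 + 360 = 341°
square ↓ −90°: 341 − 90 = 251°
split-comp 25° ↑ +205°: 251 + 205 = 456 → 456 − 360 = 96°

96°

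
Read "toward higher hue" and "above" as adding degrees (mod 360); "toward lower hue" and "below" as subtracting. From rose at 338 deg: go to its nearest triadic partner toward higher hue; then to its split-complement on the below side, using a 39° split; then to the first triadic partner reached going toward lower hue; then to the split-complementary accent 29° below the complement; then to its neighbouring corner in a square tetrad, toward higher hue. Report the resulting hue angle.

+120° (triadic ↑): 338 + 120 = 458 → 458 − 360 = 98°
+141° (split-comp 39° ↓): 98 + 141 = 239°
−120° (triadic ↓): 239 − 120 = 119°
+151° (split-comp 29° ↓): 119 + 151 = 270°
+90° (square ↑): 270 + 90 = 360 → 360 − 360 = 0°

0°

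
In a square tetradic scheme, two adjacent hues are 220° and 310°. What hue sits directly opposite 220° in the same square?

40°

A square tetradic scheme places four hues 90° apart; opposite corners are 180° apart.
220 + 180 = 400 → 400 − 360 = 40°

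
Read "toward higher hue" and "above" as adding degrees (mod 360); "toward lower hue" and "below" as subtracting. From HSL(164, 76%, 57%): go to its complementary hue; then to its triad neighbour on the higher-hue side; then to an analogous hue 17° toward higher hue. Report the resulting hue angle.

+180° (complement): 164 + 180 = 344°
+120° (triadic ↑): 344 + 120 = 464 → 464 − 360 = 104°
+17° (analog 17° ↑): 104 + 17 = 121°

121°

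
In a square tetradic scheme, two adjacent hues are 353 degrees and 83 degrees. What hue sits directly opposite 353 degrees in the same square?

A square tetradic scheme places four hues 90° apart; opposite corners are 180° apart.
353 + 180 = 533 → 533 − 360 = 173°

173°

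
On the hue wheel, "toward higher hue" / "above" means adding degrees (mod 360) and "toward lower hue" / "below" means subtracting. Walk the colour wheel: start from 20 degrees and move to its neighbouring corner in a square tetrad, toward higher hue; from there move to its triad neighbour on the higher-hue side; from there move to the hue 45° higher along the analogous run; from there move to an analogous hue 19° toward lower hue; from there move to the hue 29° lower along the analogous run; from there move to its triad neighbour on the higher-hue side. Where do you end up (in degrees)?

square ↑ +90°: 20 + 90 = 110°
triadic ↑ +120°: 110 + 120 = 230°
analog 45° ↑ +45°: 230 + 45 = 275°
analog 19° ↓ −19°: 275 − 19 = 256°
analog 29° ↓ −29°: 256 − 29 = 227°
triadic ↑ +120°: 227 + 120 = 347°

347°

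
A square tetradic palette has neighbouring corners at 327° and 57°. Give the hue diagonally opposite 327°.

147°

A square tetradic scheme places four hues 90° apart; opposite corners are 180° apart.
327 + 180 = 507 → 507 − 360 = 147°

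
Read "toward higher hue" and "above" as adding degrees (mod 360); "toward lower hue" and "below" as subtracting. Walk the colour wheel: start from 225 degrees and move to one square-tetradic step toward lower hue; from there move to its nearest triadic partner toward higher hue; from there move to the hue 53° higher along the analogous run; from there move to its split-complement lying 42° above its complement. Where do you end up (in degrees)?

225 − 90 = 135°   (square ↓)
135 + 120 = 255°   (triadic ↑)
255 + 53 = 308°   (analog 53° ↑)
308 + 222 = 530 → 530 − 360 = 170°   (split-comp 42° ↑)

170°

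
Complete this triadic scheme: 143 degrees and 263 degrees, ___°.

A triad places three hues 120° apart.
The full set through 143° is {23°, 143°, 263°}.
Given {143°, 263°}, the missing hue is 23°.

23°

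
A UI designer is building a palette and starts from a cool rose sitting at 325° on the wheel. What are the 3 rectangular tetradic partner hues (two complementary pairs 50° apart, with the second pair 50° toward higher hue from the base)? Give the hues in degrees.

15°, 145°, and 195°

A rectangular tetradic uses two complementary pairs 50° apart: offsets 0°, 50°, 180°, 230°.
325 + 50 = 375 → 375 − 360 = 15°
325 + 180 = 505 → 505 − 360 = 145°
325 + 230 = 555 → 555 − 360 = 195°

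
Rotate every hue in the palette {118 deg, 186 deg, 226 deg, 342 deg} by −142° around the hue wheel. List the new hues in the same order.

336°, 44°, 84°, 200°

118 − 142 = -24 → -24 + 360 = 336°
186 − 142 = 44°
226 − 142 = 84°
342 − 142 = 200°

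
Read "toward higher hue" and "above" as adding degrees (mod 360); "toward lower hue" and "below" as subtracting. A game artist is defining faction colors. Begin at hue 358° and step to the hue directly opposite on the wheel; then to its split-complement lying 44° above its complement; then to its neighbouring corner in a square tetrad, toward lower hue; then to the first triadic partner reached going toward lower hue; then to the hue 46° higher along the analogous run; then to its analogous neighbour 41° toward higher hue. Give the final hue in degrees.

279°

358 + 180 = 538 → 538 − 360 = 178°   (complement)
178 + 224 = 402 → 402 − 360 = 42°   (split-comp 44° ↑)
42 − 90 = -48 → -48 + 360 = 312°   (square ↓)
312 − 120 = 192°   (triadic ↓)
192 + 46 = 238°   (analog 46° ↑)
238 + 41 = 279°   (analog 41° ↑)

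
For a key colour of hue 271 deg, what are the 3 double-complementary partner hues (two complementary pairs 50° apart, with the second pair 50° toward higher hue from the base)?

321°, 91°, 141°

271 + 50 = 321°
271 + 180 = 451 → 451 − 360 = 91°
271 + 230 = 501 → 501 − 360 = 141°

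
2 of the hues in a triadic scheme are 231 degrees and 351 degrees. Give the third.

111°

A triad places three hues 120° apart.
The full set through 231° is {111°, 231°, 351°}.
Given {231°, 351°}, the missing hue is 111°.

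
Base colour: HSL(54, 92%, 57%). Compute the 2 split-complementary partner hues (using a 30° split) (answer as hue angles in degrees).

Split-complementary hues sit 30° either side of the complement.
Complement of 54°: 54 + 180 = 234°
234 − 30 = 204°
234 + 30 = 264°

204° and 264°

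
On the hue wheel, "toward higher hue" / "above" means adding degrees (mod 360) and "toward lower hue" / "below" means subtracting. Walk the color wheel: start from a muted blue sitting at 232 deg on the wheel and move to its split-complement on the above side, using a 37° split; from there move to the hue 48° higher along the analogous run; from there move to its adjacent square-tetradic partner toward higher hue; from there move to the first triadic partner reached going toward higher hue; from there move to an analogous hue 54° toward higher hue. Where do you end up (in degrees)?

41°

+217° (split-comp 37° ↑): 232 + 217 = 449 → 449 − 360 = 89°
+48° (analog 48° ↑): 89 + 48 = 137°
+90° (square ↑): 137 + 90 = 227°
+120° (triadic ↑): 227 + 120 = 347°
+54° (analog 54° ↑): 347 + 54 = 401 → 401 − 360 = 41°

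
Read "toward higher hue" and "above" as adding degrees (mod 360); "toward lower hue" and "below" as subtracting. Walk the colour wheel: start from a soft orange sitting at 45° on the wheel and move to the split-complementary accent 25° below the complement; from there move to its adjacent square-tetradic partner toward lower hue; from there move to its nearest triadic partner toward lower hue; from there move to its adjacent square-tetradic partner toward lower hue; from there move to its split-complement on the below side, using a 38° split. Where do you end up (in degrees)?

42°

45 + 155 = 200°   (split-comp 25° ↓)
200 − 90 = 110°   (square ↓)
110 − 120 = -10 → -10 + 360 = 350°   (triadic ↓)
350 − 90 = 260°   (square ↓)
260 + 142 = 402 → 402 − 360 = 42°   (split-comp 38° ↓)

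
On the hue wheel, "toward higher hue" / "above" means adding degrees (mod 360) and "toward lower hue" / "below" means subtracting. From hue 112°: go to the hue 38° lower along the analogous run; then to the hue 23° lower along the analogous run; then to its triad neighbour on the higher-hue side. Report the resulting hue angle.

analog 38° ↓ −38°: 112 − 38 = 74°
analog 23° ↓ −23°: 74 − 23 = 51°
triadic ↑ +120°: 51 + 120 = 171°

171°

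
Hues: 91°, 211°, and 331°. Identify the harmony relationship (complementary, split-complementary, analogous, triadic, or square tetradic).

Sort the hues: 91°, 211°, 331°.
Successive gaps around the wheel: 120°, 120°, 120°.
Three hues equally spaced 120° apart form a triad.

triadic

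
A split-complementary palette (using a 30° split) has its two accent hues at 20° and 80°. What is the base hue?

The accents sit 30° either side of the complement, so the complement is their short-arc midpoint on the wheel.
Short-arc midpoint of 20° and 80°: 50°.
Base is 180° from the complement: 50 − 180 = -130 → -130 + 360 = 230°

230°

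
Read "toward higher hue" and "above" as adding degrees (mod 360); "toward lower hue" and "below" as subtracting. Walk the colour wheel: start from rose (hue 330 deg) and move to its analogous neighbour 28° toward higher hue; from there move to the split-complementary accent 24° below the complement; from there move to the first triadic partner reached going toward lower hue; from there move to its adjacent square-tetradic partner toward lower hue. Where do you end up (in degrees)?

analog 28° ↑ +28°: 330 + 28 = 358°
split-comp 24° ↓ +156°: 358 + 156 = 514 → 514 − 360 = 154°
triadic ↓ −120°: 154 − 120 = 34°
square ↓ −90°: 34 − 90 = -56 → -56 + 360 = 304°

304°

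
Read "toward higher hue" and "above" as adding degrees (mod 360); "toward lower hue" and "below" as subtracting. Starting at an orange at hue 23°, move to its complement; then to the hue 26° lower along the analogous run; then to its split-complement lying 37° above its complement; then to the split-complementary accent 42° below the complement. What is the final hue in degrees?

23 + 180 = 203°   (complement)
203 − 26 = 177°   (analog 26° ↓)
177 + 217 = 394 → 394 − 360 = 34°   (split-comp 37° ↑)
34 + 138 = 172°   (split-comp 42° ↓)

172°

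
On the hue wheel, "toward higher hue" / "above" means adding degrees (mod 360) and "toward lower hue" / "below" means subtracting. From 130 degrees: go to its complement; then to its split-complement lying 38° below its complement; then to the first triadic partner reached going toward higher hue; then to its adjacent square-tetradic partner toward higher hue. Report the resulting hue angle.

complement +180°: 130 + 180 = 310°
split-comp 38° ↓ +142°: 310 + 142 = 452 → 452 − 360 = 92°
triadic ↑ +120°: 92 + 120 = 212°
square ↑ +90°: 212 + 90 = 302°

302°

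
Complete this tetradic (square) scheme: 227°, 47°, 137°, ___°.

A square tetradic scheme places four hues every 90°.
The full set through 47° is {47°, 137°, 227°, 317°}.
Given {47°, 137°, 227°}, the missing hue is 317°.

317°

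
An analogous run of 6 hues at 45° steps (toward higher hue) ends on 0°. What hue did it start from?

5 steps of 45° (toward higher hue) give a net shift of +225°.
Start = end − shift: 0 − 225 = -225 → -225 + 360 = 135°

135°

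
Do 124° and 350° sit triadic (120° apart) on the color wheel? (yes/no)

no

Angular distance: |124 − 350| = 226; shorter arc = 360 − 226 = 134°.
Triadic (120° apart) requires 120°.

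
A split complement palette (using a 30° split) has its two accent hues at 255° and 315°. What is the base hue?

The accents sit 30° either side of the complement, so the complement is their short-arc midpoint on the wheel.
Short-arc midpoint of 255° and 315°: 285°.
Base is 180° from the complement: 285 − 180 = 105°

105°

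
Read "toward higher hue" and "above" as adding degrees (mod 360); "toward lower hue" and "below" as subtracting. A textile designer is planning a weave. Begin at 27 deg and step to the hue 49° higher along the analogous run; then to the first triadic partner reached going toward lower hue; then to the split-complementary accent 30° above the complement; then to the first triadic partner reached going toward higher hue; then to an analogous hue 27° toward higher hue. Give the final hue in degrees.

analog 49° ↑ +49°: 27 + 49 = 76°
triadic ↓ −120°: 76 − 120 = -44 → -44 + 360 = 316°
split-comp 30° ↑ +210°: 316 + 210 = 526 → 526 − 360 = 166°
triadic ↑ +120°: 166 + 120 = 286°
analog 27° ↑ +27°: 286 + 27 = 313°

313°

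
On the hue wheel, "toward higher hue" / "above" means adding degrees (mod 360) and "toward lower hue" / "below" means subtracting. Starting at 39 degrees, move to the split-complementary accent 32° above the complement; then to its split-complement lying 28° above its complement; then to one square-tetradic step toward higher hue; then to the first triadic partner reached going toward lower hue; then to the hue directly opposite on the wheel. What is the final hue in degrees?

249°

+212° (split-comp 32° ↑): 39 + 212 = 251°
+208° (split-comp 28° ↑): 251 + 208 = 459 → 459 − 360 = 99°
+90° (square ↑): 99 + 90 = 189°
−120° (triadic ↓): 189 − 120 = 69°
+180° (complement): 69 + 180 = 249°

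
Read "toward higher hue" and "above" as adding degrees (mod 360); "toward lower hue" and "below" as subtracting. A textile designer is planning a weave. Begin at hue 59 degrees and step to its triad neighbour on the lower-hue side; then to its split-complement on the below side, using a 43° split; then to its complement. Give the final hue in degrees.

triadic ↓ −120°: 59 − 120 = -61 → -61 + 360 = 299°
split-comp 43° ↓ +137°: 299 + 137 = 436 → 436 − 360 = 76°
complement +180°: 76 + 180 = 256°

256°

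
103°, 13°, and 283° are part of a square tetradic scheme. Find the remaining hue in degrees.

193°

A square tetradic scheme places four hues every 90°.
The full set through 13° is {13°, 103°, 193°, 283°}.
Given {13°, 103°, 283°}, the missing hue is 193°.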